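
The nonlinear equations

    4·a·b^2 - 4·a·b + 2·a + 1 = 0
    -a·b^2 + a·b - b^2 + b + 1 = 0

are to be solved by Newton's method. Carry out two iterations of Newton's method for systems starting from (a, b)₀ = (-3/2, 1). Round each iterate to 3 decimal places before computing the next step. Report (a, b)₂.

At (-3/2, 1): F = (-2.000, 1.000).
Jacobian J = [[4·b^2 - 4·b + 2, 8·a·b - 4·a], [-b^2 + b, -2·a·b + a - 2·b + 1]].
At the point, J = [[2.000, -6.000], [0.000, 0.500]] (det J = 1.000).
Solving J·Δ = −F gives Δ = (-5.000, -2.000).
Then the next iterate is (a, b)₁ = (-6.500, -1.000).
Round to (-6.500, -1.000) and repeat: F = (-64.000, 12.000), J = [[10.000, 78.000], [-2.000, -16.500]].
Δ = (13.333, -0.889), so (a, b)₂ = (6.833, -1.889).

(6.833, -1.889)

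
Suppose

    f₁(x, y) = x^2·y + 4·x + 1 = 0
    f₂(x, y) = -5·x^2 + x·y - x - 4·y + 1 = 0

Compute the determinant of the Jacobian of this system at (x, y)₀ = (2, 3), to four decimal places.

J = [[2·x·y + 4, x^2], [-10·x + y - 1, x - 4]].
At the point, J = [[16.0000, 4.0000], [-18.0000, -2.0000]].
det J = 40.0000.

40.0000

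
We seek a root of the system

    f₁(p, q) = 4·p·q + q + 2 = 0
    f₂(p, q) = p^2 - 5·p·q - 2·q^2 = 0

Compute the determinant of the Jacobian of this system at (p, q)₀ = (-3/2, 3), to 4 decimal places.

-144.0000

J = [[4·q, 4·p + 1], [2·p - 5·q, -5·p - 4·q]].
At the point, J = [[12.0000, -5.0000], [-18.0000, -4.5000]].
det J = -144.0000.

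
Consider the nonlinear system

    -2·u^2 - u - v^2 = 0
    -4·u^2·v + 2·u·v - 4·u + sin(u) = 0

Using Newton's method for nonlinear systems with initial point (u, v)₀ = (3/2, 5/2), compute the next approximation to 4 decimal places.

(1.2417, 0.4116)

At (3/2, 5/2): F = (-12.2500, -20.002505).
Jacobian J = [[-4·u - 1, -2·v], [-8·u·v + 2·v + cos(u) - 4, -4·u^2 + 2·u]].
At the point, J = [[-7.0000, -5.0000], [-28.929263, -6.0000]] (det J = -102.646314).
Solving J·Δ = −F gives Δ = (-0.2583, -2.0884).
Then the next iterate is (u, v)₁ = (1.2417, 0.4116).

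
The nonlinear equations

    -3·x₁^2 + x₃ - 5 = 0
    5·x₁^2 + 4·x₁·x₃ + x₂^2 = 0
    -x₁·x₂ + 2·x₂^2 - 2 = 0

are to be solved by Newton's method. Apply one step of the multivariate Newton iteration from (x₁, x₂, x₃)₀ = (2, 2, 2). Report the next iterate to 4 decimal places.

(0.7340, 1.2447, 1.8085)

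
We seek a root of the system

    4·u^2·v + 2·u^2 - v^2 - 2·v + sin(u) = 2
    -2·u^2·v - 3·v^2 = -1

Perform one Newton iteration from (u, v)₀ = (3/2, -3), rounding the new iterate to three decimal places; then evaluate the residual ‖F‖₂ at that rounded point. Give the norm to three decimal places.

At (3/2, -3): F = (-26.50251, -12.500).
Jacobian J = [[8·u·v + 4·u + cos(u), 4·u^2 - 2·v - 2], [-4·u·v, -2·u^2 - 6·v]].
At the point, J = [[-29.92926, 13.000], [18.000, 13.500]] (det J = -638.04505).
Solving J·Δ = −F gives Δ = (-0.306, 1.334).
Then the next iterate is (u, v)₁ = (1.194, -1.666).
Re-evaluating at (1.194, -1.666): F = (-7.16287, -2.57645), so ‖F‖₂ = 7.612.

7.612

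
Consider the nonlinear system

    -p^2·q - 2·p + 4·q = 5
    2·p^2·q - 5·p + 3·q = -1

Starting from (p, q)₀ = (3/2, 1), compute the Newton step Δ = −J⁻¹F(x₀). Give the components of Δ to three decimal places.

(-1.239, 0.032)

At (3/2, 1): F = (-6.250, 1.000).
Jacobian J = [[-2·p·q - 2, -p^2 + 4], [4·p·q - 5, 2·p^2 + 3]].
At the point, J = [[-5.000, 1.750], [1.000, 7.500]] (det J = -39.250).
Solving J·Δ = −F gives Δ = (-1.239, 0.032).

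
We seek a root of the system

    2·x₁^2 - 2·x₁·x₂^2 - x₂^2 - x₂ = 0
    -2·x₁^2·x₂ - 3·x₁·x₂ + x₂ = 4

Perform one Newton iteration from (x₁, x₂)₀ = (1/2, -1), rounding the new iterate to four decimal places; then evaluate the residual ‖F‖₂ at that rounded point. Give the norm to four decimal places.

At (1/2, -1): F = (-0.5000, -3.0000).
Jacobian J = [[4·x₁ - 2·x₂^2, -4·x₁·x₂ - 2·x₂ - 1], [-4·x₁·x₂ - 3·x₂, -2·x₁^2 - 3·x₁ + 1]].
At the point, J = [[0.0000, 3.0000], [5.0000, -1.0000]] (det J = -15.0000).
Solving J·Δ = −F gives Δ = (0.6333, 0.1667).
Then the next iterate is (x₁, x₂)₁ = (1.1333, -0.8333).
Re-evaluating at (1.1333, -0.8333): F = (1.133747, 0.140366), so ‖F‖₂ = 1.1424.

1.1424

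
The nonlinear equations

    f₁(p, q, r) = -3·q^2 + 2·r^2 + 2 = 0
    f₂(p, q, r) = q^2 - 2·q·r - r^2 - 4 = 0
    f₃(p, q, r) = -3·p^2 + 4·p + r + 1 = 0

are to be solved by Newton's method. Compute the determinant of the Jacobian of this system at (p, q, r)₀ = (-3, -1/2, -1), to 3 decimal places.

286.000

J = [[0, -6·q, 4·r], [0, 2·q - 2·r, -2·q - 2·r], [-6·p + 4, 0, 1]].
At the point, J = [[0.000, 3.000, -4.000], [0.000, 1.000, 3.000], [22.000, 0.000, 1.000]].
det J = 286.000.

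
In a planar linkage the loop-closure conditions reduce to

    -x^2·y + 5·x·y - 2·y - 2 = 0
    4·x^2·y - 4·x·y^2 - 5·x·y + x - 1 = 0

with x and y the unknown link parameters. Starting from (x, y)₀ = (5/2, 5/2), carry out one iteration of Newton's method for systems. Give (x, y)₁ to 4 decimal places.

(-0.9336, 0.4706)

At (5/2, 5/2): F = (8.6250, -29.7500).
Jacobian J = [[-2·x·y + 5·y, -x^2 + 5·x - 2], [8·x·y - 4·y^2 - 5·y + 1, 4·x^2 - 8·x·y - 5·x]].
At the point, J = [[0.0000, 4.2500], [13.5000, -37.5000]] (det J = -57.3750).
Solving J·Δ = −F gives Δ = (-3.4336, -2.0294).
Then the next iterate is (x, y)₁ = (-0.9336, 0.4706).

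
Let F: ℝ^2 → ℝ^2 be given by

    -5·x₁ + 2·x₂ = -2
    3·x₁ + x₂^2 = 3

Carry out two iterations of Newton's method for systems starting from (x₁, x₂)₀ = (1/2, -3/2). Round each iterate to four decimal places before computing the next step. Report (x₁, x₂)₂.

(-0.4318, -2.0795)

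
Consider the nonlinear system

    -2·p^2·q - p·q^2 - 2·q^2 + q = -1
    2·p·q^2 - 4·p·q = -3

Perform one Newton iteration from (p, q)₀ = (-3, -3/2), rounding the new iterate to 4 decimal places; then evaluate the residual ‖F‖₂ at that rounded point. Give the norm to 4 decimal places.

11.2925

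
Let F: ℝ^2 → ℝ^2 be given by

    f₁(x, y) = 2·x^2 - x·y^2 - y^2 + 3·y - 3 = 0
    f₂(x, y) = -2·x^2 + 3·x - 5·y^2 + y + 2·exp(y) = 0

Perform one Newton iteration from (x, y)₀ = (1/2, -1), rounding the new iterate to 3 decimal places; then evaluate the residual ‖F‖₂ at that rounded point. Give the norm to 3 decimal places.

At (1/2, -1): F = (-7.000, -4.26424).
Jacobian J = [[4·x - y^2, -2·x·y - 2·y + 3], [-4·x + 3, -10·y + 2·exp(y) + 1]].
At the point, J = [[1.000, 6.000], [1.000, 11.73576]] (det J = 5.73576).
Solving J·Δ = −F gives Δ = (9.862, -0.477).
Then the next iterate is (x, y)₁ = (10.362, -1.477).
Re-evaluating at (10.362, -1.477): F = (182.52456, -195.58409), so ‖F‖₂ = 267.523.

267.523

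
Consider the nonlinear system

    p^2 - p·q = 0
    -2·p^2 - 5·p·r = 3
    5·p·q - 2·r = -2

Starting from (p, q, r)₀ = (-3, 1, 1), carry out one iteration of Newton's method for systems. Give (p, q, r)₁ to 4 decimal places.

At (-3, 1, 1): F = (12.0000, -6.0000, -15.0000).
Jacobian J = [[2·p - q, -p, 0], [-4·p - 5·r, 0, -5·p], [5·q, 5·p, -2]].
At the point, J = [[-7.0000, 3.0000, 0.0000], [7.0000, 0.0000, 15.0000], [5.0000, -15.0000, -2.0000]] (det J = -1308.0000).
Solving J·Δ = −F gives Δ = (1.5206, -0.4518, -0.3096).
Then the next iterate is (p, q, r)₁ = (-1.4794, 0.5482, 0.6904).

(-1.4794, 0.5482, 0.6904)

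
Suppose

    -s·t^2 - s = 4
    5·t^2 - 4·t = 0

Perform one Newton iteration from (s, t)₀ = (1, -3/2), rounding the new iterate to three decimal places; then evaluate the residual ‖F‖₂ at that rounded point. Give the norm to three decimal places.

5.386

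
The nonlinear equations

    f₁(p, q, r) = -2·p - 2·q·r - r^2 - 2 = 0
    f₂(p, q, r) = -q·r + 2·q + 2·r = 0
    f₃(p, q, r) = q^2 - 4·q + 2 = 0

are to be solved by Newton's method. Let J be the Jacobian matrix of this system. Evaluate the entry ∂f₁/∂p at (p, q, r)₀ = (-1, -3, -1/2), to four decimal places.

-2.0000

∂f₁/∂p = -2.
At (-1, -3, -1/2) this is -2.0000.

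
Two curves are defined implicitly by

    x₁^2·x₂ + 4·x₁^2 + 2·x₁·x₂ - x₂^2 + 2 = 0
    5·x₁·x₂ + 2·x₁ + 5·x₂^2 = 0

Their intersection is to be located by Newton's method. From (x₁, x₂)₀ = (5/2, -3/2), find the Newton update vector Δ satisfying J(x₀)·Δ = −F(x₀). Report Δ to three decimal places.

(-0.292, -0.358)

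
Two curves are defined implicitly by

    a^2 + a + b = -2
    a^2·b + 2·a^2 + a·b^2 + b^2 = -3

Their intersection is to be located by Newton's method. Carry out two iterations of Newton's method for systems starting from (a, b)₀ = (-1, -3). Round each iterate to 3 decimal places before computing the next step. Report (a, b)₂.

(-1.371, -2.494)

At (-1, -3): F = (-1.000, 2.000).
Jacobian J = [[2·a + 1, 1], [2·a·b + 4·a + b^2, a^2 + 2·a·b + 2·b]].
At the point, J = [[-1.000, 1.000], [11.000, 1.000]] (det J = -12.000).
Solving J·Δ = −F gives Δ = (-0.250, 0.750).
Then the next iterate is (a, b)₁ = (-1.250, -2.250).
Round to (-1.250, -2.250) and repeat: F = (0.06250, 1.34375), J = [[-1.500, 1.000], [5.68750, 2.68750]].
Δ = (-0.121, -0.244), so (a, b)₂ = (-1.371, -2.494).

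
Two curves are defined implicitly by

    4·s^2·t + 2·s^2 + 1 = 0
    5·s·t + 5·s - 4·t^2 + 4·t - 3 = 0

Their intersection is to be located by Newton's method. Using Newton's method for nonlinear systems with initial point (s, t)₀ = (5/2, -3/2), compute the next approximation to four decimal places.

(2.3468, -0.6626)

At (5/2, -3/2): F = (-24.0000, -24.2500).
Jacobian J = [[8·s·t + 4·s, 4·s^2], [5·t + 5, 5·s - 8·t + 4]].
At the point, J = [[-20.0000, 25.0000], [-2.5000, 28.5000]] (det J = -507.5000).
Solving J·Δ = −F gives Δ = (-0.1532, 0.8374).
Then the next iterate is (s, t)₁ = (2.3468, -0.6626).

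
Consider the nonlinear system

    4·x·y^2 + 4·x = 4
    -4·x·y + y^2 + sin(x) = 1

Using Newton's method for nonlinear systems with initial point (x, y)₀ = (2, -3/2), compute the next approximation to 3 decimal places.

At (2, -3/2): F = (22.000, 14.15930).
Jacobian J = [[4·y^2 + 4, 8·x·y], [-4·y + cos(x), -4·x + 2·y]].
At the point, J = [[13.000, -24.000], [5.58385, -11.000]] (det J = -8.98752).
Solving J·Δ = −F gives Δ = (10.884, 6.812).
Then the next iterate is (x, y)₁ = (12.884, 5.312).

(12.884, 5.312)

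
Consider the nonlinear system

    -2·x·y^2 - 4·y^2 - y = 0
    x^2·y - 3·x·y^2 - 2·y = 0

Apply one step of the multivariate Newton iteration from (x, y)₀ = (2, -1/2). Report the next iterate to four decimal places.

(1.6393, -0.3115)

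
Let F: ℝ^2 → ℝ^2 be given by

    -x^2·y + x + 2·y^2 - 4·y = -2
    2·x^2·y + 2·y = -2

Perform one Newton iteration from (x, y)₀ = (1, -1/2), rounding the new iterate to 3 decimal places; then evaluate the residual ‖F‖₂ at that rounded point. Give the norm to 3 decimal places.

86.163

At (1, -1/2): F = (6.000, 0.000).
Jacobian J = [[-2·x·y + 1, -x^2 + 4·y - 4], [4·x·y, 2·x^2 + 2]].
At the point, J = [[2.000, -7.000], [-2.000, 4.000]] (det J = -6.000).
Solving J·Δ = −F gives Δ = (4.000, 2.000).
Then the next iterate is (x, y)₁ = (5.000, 1.500).
Re-evaluating at (5.000, 1.500): F = (-32.000, 80.000), so ‖F‖₂ = 86.163.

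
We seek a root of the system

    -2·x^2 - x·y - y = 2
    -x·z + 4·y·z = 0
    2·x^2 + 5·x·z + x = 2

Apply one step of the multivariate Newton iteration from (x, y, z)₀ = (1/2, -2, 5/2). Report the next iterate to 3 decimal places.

(0.501, -1.667, 0.392)

At (1/2, -2, 5/2): F = (0.500, -21.250, 5.250).
Jacobian J = [[-4·x - y, -x - 1, 0], [-z, 4·z, -x + 4·y], [4·x + 5·z + 1, 0, 5·x]].
At the point, J = [[0.000, -1.500, 0.000], [-2.500, 10.000, -8.500], [15.500, 0.000, 2.500]] (det J = 188.250).
Solving J·Δ = −F gives Δ = (0.001, 0.333, -2.108).
Then the next iterate is (x, y, z)₁ = (0.501, -1.667, 0.392).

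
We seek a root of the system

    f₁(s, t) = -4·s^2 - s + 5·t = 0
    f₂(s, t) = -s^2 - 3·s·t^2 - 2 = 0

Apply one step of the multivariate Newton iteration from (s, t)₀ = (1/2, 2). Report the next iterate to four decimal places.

At (1/2, 2): F = (8.5000, -8.2500).
Jacobian J = [[-8·s - 1, 5], [-2·s - 3·t^2, -6·s·t]].
At the point, J = [[-5.0000, 5.0000], [-13.0000, -6.0000]] (det J = 95.0000).
Solving J·Δ = −F gives Δ = (0.1026, -1.5974).
Then the next iterate is (s, t)₁ = (0.6026, 0.4026).

(0.6026, 0.4026)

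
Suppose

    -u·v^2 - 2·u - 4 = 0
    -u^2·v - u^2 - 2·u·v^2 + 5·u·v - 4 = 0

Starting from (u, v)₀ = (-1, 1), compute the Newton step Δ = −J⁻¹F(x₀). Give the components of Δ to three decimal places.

(2.500, 4.250)

At (-1, 1): F = (-1.000, -9.000).
Jacobian J = [[-v^2 - 2, -2·u·v], [-2·u·v - 2·u - 2·v^2 + 5·v, -u^2 - 4·u·v + 5·u]].
At the point, J = [[-3.000, 2.000], [7.000, -2.000]] (det J = -8.000).
Solving J·Δ = −F gives Δ = (2.500, 4.250).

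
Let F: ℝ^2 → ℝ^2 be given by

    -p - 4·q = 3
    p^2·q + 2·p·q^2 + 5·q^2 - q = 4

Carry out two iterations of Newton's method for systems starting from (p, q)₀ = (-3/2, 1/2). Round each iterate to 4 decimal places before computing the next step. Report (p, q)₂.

(-4.1652, 0.2913)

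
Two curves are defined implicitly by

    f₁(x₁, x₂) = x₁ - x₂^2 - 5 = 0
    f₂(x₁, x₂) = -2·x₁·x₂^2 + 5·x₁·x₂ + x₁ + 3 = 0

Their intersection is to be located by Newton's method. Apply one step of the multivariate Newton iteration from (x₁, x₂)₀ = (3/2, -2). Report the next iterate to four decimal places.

(2.1429, -0.2857)

At (3/2, -2): F = (-7.5000, -22.5000).
Jacobian J = [[1, -2·x₂], [-2·x₂^2 + 5·x₂ + 1, -4·x₁·x₂ + 5·x₁]].
At the point, J = [[1.0000, 4.0000], [-17.0000, 19.5000]] (det J = 87.5000).
Solving J·Δ = −F gives Δ = (0.6429, 1.7143).
Then the next iterate is (x₁, x₂)₁ = (2.1429, -0.2857).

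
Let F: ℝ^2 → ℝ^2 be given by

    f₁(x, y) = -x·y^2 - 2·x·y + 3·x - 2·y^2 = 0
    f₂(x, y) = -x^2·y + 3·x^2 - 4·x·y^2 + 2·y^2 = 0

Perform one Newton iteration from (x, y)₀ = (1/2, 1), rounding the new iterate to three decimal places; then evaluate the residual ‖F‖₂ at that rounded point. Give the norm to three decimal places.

At (1/2, 1): F = (-2.000, 0.500).
Jacobian J = [[-y^2 - 2·y + 3, -2·x·y - 2·x - 4·y], [-2·x·y + 6·x - 4·y^2, -x^2 - 8·x·y + 4·y]].
At the point, J = [[0.000, -6.000], [-2.000, -0.250]] (det J = -12.000).
Solving J·Δ = −F gives Δ = (0.292, -0.333).
Then the next iterate is (x, y)₁ = (0.792, 0.667).
Re-evaluating at (0.792, 0.667): F = (0.07734, 0.94378), so ‖F‖₂ = 0.947.

0.947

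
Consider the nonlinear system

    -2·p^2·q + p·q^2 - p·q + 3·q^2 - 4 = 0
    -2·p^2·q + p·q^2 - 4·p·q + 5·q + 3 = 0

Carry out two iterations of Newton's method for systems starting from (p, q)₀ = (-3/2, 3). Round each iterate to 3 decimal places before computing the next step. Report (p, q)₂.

(-1.732, 4.005)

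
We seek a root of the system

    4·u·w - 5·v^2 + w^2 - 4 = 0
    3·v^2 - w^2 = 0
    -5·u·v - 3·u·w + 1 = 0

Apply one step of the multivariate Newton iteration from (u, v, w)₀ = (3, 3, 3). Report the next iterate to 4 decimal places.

At (3, 3, 3): F = (-4.0000, 18.0000, -71.0000).
Jacobian J = [[4·w, -10·v, 4·u + 2·w], [0, 6·v, -2·w], [-5·v - 3·w, -5·u, -3·u]].
At the point, J = [[12.0000, -30.0000, 18.0000], [0.0000, 18.0000, -6.0000], [-24.0000, -15.0000, -9.0000]] (det J = 432.0000).
Solving J·Δ = −F gives Δ = (-3.5000, -0.3333, 2.0000).
Then the next iterate is (u, v, w)₁ = (-0.5000, 2.6667, 5.0000).

(-0.5000, 2.6667, 5.0000)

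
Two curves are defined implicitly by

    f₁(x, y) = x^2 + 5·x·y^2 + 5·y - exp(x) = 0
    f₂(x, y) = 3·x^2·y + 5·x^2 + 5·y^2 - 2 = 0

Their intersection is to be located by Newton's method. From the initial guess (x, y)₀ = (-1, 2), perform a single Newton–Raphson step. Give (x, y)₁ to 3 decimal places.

(-3.906, -2.041)

At (-1, 2): F = (-9.36788, 29.000).
Jacobian J = [[2·x + 5·y^2 - exp(x), 10·x·y + 5], [6·x·y + 10·x, 3·x^2 + 10·y]].
At the point, J = [[17.63212, -15.000], [-22.000, 23.000]] (det J = 75.53877).
Solving J·Δ = −F gives Δ = (-2.906, -4.041).
Then the next iterate is (x, y)₁ = (-3.906, -2.041).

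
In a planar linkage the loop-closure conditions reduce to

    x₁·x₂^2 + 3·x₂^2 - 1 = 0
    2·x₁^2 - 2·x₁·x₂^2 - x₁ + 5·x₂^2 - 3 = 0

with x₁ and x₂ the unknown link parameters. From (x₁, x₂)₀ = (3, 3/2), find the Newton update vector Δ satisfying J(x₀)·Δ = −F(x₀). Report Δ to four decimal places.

At (3, 3/2): F = (12.5000, 9.7500).
Jacobian J = [[x₂^2, 2·x₁·x₂ + 6·x₂], [4·x₁ - 2·x₂^2 - 1, -4·x₁·x₂ + 10·x₂]].
At the point, J = [[2.2500, 18.0000], [6.5000, -3.0000]] (det J = -123.7500).
Solving J·Δ = −F gives Δ = (-1.7212, -0.4793).

(-1.7212, -0.4793)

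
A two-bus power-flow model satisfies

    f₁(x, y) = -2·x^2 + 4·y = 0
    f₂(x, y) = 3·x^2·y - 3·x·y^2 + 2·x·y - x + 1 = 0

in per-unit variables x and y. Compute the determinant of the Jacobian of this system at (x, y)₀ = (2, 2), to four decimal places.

4.0000

J = [[-4·x, 4], [6·x·y - 3·y^2 + 2·y - 1, 3·x^2 - 6·x·y + 2·x]].
At the point, J = [[-8.0000, 4.0000], [15.0000, -8.0000]].
det J = 4.0000.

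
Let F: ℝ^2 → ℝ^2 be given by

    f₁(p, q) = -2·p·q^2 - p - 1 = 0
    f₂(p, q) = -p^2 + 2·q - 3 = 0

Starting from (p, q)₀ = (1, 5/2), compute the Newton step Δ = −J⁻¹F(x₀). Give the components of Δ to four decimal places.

At (1, 5/2): F = (-14.5000, 1.0000).
Jacobian J = [[-2·q^2 - 1, -4·p·q], [-2·p, 2]].
At the point, J = [[-13.5000, -10.0000], [-2.0000, 2.0000]] (det J = -47.0000).
Solving J·Δ = −F gives Δ = (-0.4043, -0.9043).

(-0.4043, -0.9043)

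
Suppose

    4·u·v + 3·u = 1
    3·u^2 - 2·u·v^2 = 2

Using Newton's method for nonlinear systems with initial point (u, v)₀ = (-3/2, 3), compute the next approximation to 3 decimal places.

(0.653, 4.465)

At (-3/2, 3): F = (-23.500, 31.750).
Jacobian J = [[4·v + 3, 4·u], [6·u - 2·v^2, -4·u·v]].
At the point, J = [[15.000, -6.000], [-27.000, 18.000]] (det J = 108.000).
Solving J·Δ = −F gives Δ = (2.153, 1.465).
Then the next iterate is (u, v)₁ = (0.653, 4.465).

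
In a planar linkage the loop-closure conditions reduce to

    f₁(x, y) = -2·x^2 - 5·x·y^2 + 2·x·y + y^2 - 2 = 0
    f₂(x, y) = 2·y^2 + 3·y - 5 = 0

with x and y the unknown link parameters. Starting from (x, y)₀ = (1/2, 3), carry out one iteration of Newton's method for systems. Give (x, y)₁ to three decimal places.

(0.469, 1.533)

At (1/2, 3): F = (-13.000, 22.000).
Jacobian J = [[-4·x - 5·y^2 + 2·y, -10·x·y + 2·x + 2·y], [0, 4·y + 3]].
At the point, J = [[-41.000, -8.000], [0.000, 15.000]] (det J = -615.000).
Solving J·Δ = −F gives Δ = (-0.031, -1.467).
Then the next iterate is (x, y)₁ = (0.469, 1.533).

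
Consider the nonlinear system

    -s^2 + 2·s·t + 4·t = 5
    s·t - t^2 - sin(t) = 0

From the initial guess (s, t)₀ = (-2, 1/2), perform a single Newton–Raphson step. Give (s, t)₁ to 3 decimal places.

At (-2, 1/2): F = (-9.000, -1.72943).
Jacobian J = [[-2·s + 2·t, 2·s + 4], [t, s - 2·t - cos(t)]].
At the point, J = [[5.000, 0.000], [0.500, -3.87758]] (det J = -19.38791).
Solving J·Δ = −F gives Δ = (1.800, -0.214).
Then the next iterate is (s, t)₁ = (-0.200, 0.286).

(-0.200, 0.286)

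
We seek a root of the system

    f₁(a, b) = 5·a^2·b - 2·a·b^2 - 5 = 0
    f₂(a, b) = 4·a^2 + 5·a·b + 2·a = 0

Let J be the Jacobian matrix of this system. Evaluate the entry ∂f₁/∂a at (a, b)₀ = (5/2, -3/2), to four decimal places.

-42.0000

∂f₁/∂a = 10·a·b - 2·b^2.
At (5/2, -3/2) this is -42.0000.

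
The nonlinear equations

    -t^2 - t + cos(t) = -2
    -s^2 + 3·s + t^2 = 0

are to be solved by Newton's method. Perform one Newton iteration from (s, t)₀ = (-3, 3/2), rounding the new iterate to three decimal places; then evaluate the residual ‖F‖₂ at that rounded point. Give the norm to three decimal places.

3.356

At (-3, 3/2): F = (-1.67926, -15.750).
Jacobian J = [[0, -2·t - sin(t) - 1], [-2·s + 3, 2·t]].
At the point, J = [[0.000, -4.99749], [9.000, 3.000]] (det J = 44.97745).
Solving J·Δ = −F gives Δ = (1.862, -0.336).
Then the next iterate is (s, t)₁ = (-1.138, 1.164).
Re-evaluating at (-1.138, 1.164): F = (-0.12323, -3.35415), so ‖F‖₂ = 3.356.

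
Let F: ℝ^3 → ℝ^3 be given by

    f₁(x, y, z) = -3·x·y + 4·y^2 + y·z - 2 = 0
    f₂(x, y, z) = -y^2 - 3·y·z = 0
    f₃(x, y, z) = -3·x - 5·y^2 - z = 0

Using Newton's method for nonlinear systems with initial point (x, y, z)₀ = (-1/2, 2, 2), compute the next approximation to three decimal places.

(-0.507, 1.028, 0.953)

At (-1/2, 2, 2): F = (21.000, -16.000, -20.500).
Jacobian J = [[-3·y, -3·x + 8·y + z, y], [0, -2·y - 3·z, -3·y], [-3, -10·y, -1]].
At the point, J = [[-6.000, 19.500, 2.000], [0.000, -10.000, -6.000], [-3.000, -20.000, -1.000]] (det J = 951.000).
Solving J·Δ = −F gives Δ = (-0.007, -0.972, -1.047).
Then the next iterate is (x, y, z)₁ = (-0.507, 1.028, 0.953).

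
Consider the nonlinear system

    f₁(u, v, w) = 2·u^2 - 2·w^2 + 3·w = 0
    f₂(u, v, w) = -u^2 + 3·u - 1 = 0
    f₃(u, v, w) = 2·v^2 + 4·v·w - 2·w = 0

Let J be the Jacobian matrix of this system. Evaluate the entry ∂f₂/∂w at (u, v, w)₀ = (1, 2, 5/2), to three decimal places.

0.000

∂f₂/∂w = 0.
At (1, 2, 5/2) this is 0.000.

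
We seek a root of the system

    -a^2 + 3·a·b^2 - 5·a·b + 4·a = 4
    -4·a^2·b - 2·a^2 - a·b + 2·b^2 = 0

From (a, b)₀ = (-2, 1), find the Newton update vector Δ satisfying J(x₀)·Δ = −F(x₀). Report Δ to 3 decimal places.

At (-2, 1): F = (-12.000, -20.000).
Jacobian J = [[-2·a + 3·b^2 - 5·b + 4, 6·a·b - 5·a], [-8·a·b - 4·a - b, -4·a^2 - a + 4·b]].
At the point, J = [[6.000, -2.000], [23.000, -10.000]] (det J = -14.000).
Solving J·Δ = −F gives Δ = (5.714, 11.143).

(5.714, 11.143)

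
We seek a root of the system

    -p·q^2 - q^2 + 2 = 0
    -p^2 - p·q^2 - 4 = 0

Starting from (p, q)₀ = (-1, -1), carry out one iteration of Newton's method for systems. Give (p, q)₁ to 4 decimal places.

At (-1, -1): F = (2.0000, -4.0000).
Jacobian J = [[-q^2, -2·p·q - 2·q], [-2·p - q^2, -2·p·q]].
At the point, J = [[-1.0000, 0.0000], [1.0000, -2.0000]] (det J = 2.0000).
Solving J·Δ = −F gives Δ = (2.0000, -1.0000).
Then the next iterate is (p, q)₁ = (1.0000, -2.0000).

(1.0000, -2.0000)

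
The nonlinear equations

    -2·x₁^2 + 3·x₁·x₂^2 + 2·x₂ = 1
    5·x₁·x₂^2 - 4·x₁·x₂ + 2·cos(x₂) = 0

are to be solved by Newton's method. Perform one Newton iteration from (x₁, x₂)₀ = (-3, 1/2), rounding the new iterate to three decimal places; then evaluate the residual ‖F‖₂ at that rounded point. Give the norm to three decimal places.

5.256

At (-3, 1/2): F = (-20.250, 4.00517).
Jacobian J = [[-4·x₁ + 3·x₂^2, 6·x₁·x₂ + 2], [5·x₂^2 - 4·x₂, 10·x₁·x₂ - 4·x₁ - 2·sin(x₂)]].
At the point, J = [[12.750, -7.000], [-0.750, -3.95885]] (det J = -55.72535).
Solving J·Δ = −F gives Δ = (1.942, 0.644).
Then the next iterate is (x₁, x₂)₁ = (-1.058, 1.144).
Re-evaluating at (-1.058, 1.144): F = (-5.10466, -1.25389), so ‖F‖₂ = 5.256.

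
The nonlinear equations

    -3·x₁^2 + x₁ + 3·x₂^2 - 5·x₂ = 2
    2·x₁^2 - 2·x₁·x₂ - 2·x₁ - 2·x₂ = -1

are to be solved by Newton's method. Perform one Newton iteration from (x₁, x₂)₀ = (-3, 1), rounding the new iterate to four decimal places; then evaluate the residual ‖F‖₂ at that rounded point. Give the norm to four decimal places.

11.7366

At (-3, 1): F = (-34.0000, 29.0000).
Jacobian J = [[-6·x₁ + 1, 6·x₂ - 5], [4·x₁ - 2·x₂ - 2, -2·x₁ - 2]].
At the point, J = [[19.0000, 1.0000], [-16.0000, 4.0000]] (det J = 92.0000).
Solving J·Δ = −F gives Δ = (1.7935, -0.0761).
Then the next iterate is (x₁, x₂)₁ = (-1.2065, 0.9239).
Re-evaluating at (-1.2065, 0.9239): F = (-9.632153, 6.705855), so ‖F‖₂ = 11.7366.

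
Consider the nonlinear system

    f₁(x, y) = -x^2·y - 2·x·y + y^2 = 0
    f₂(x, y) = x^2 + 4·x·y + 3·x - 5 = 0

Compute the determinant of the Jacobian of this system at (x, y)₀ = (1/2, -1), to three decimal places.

6.000

J = [[-2·x·y - 2·y, -x^2 - 2·x + 2·y], [2·x + 4·y + 3, 4·x]].
At the point, J = [[3.000, -3.250], [0.000, 2.000]].
det J = 6.000.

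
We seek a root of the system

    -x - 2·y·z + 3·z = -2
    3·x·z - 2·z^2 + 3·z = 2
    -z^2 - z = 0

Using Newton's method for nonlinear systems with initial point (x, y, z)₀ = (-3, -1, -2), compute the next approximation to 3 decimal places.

(-2.444, -0.444, -1.333)

At (-3, -1, -2): F = (-5.000, 2.000, -2.000).
Jacobian J = [[-1, -2·z, -2·y + 3], [3·z, 0, 3·x - 4·z + 3], [0, 0, -2·z - 1]].
At the point, J = [[-1.000, 4.000, 5.000], [-6.000, 0.000, 2.000], [0.000, 0.000, 3.000]] (det J = 72.000).
Solving J·Δ = −F gives Δ = (0.556, 0.556, 0.667).
Then the next iterate is (x, y, z)₁ = (-2.444, -0.444, -1.333).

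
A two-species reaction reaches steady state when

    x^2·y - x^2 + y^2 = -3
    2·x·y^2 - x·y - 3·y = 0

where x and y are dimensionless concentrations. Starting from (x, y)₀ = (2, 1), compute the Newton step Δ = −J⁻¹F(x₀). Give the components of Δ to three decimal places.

At (2, 1): F = (4.000, -1.000).
Jacobian J = [[2·x·y - 2·x, x^2 + 2·y], [2·y^2 - y, 4·x·y - x - 3]].
At the point, J = [[0.000, 6.000], [1.000, 3.000]] (det J = -6.000).
Solving J·Δ = −F gives Δ = (3.000, -0.667).

(3.000, -0.667)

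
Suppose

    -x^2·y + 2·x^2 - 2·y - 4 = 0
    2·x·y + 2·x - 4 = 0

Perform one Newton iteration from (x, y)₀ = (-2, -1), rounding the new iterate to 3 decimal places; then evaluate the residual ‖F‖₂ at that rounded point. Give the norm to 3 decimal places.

3.205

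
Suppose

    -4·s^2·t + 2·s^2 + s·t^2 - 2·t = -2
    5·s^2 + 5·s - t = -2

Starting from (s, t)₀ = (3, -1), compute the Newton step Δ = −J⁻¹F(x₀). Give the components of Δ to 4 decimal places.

(-1.8037, -0.1304)

At (3, -1): F = (61.0000, 63.0000).
Jacobian J = [[-8·s·t + 4·s + t^2, -4·s^2 + 2·s·t - 2], [10·s + 5, -1]].
At the point, J = [[37.0000, -44.0000], [35.0000, -1.0000]] (det J = 1503.0000).
Solving J·Δ = −F gives Δ = (-1.8037, -0.1304).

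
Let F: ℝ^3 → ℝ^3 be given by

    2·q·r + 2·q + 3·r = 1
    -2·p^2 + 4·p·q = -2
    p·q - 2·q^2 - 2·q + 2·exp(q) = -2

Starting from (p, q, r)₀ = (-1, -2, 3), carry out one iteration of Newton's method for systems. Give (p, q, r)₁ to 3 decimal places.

At (-1, -2, 3): F = (-8.000, 8.000, 0.27067).
Jacobian J = [[0, 2·r + 2, 2·q + 3], [-4·p + 4·q, 4·p, 0], [q, p - 4·q + 2·exp(q) - 2, 0]].
At the point, J = [[0.000, 8.000, -1.000], [-4.000, -4.000, 0.000], [-2.000, 5.27067, 0.000]] (det J = 29.08268).
Solving J·Δ = −F gives Δ = (1.487, 0.513, -3.897).
Then the next iterate is (p, q, r)₁ = (0.487, -1.487, -0.897).

(0.487, -1.487, -0.897)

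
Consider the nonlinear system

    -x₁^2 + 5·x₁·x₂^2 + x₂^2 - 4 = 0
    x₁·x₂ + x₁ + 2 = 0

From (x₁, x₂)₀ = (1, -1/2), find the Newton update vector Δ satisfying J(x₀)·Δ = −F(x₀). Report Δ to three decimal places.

(-5.111, 0.056)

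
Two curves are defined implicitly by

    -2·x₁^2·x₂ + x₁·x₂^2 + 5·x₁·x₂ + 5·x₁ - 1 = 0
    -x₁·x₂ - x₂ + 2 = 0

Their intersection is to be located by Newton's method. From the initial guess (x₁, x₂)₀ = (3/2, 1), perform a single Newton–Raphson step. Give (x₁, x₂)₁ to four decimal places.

(-2.2692, 2.3077)

At (3/2, 1): F = (11.0000, -0.5000).
Jacobian J = [[-4·x₁·x₂ + x₂^2 + 5·x₂ + 5, -2·x₁^2 + 2·x₁·x₂ + 5·x₁], [-x₂, -x₁ - 1]].
At the point, J = [[5.0000, 6.0000], [-1.0000, -2.5000]] (det J = -6.5000).
Solving J·Δ = −F gives Δ = (-3.7692, 1.3077).
Then the next iterate is (x₁, x₂)₁ = (-2.2692, 2.3077).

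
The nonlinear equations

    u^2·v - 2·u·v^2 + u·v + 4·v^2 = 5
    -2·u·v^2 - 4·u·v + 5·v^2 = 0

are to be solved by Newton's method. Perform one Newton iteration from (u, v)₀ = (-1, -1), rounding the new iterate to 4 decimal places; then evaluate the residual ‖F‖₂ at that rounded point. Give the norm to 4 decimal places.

0.6985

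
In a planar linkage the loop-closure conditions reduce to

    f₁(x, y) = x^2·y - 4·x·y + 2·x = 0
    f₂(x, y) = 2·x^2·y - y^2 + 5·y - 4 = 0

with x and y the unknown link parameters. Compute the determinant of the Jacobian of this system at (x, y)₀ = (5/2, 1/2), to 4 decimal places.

60.0000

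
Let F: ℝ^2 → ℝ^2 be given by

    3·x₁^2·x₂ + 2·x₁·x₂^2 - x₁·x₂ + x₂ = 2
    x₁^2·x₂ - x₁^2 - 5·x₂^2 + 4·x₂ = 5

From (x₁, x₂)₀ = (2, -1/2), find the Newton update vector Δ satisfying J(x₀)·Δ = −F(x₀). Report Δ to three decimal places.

(0.663, 1.402)

At (2, -1/2): F = (-6.500, -14.250).
Jacobian J = [[6·x₁·x₂ + 2·x₂^2 - x₂, 3·x₁^2 + 4·x₁·x₂ - x₁ + 1], [2·x₁·x₂ - 2·x₁, x₁^2 - 10·x₂ + 4]].
At the point, J = [[-5.000, 7.000], [-6.000, 13.000]] (det J = -23.000).
Solving J·Δ = −F gives Δ = (0.663, 1.402).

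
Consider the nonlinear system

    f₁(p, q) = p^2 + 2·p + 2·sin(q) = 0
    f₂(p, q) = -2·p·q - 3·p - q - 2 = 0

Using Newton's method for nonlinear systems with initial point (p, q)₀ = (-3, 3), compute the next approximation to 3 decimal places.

(-1.414, 1.454)

At (-3, 3): F = (3.28224, 22.000).
Jacobian J = [[2·p + 2, 2·cos(q)], [-2·q - 3, -2·p - 1]].
At the point, J = [[-4.000, -1.97998], [-9.000, 5.000]] (det J = -37.81986).
Solving J·Δ = −F gives Δ = (1.586, -1.546).
Then the next iterate is (p, q)₁ = (-1.414, 1.454).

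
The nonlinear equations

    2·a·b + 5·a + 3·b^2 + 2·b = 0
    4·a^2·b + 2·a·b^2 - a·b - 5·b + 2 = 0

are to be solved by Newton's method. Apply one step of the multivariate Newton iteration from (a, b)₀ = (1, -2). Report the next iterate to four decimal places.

At (1, -2): F = (9.0000, 14.0000).
Jacobian J = [[2·b + 5, 2·a + 6·b + 2], [8·a·b + 2·b^2 - b, 4·a^2 + 4·a·b - a - 5]].
At the point, J = [[1.0000, -8.0000], [-6.0000, -10.0000]] (det J = -58.0000).
Solving J·Δ = −F gives Δ = (0.3793, 1.1724).
Then the next iterate is (a, b)₁ = (1.3793, -0.8276).

(1.3793, -0.8276)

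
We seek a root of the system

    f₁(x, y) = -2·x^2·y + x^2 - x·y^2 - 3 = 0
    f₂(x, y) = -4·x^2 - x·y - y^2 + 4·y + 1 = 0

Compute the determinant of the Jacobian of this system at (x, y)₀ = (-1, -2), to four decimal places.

J = [[-4·x·y + 2·x - y^2, -2·x^2 - 2·x·y], [-8·x - y, -x - 2·y + 4]].
At the point, J = [[-14.0000, -6.0000], [10.0000, 9.0000]].
det J = -66.0000.

-66.0000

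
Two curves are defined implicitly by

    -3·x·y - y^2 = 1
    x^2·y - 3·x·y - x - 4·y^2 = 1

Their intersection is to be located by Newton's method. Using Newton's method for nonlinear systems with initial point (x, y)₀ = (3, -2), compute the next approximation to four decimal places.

At (3, -2): F = (13.0000, -20.0000).
Jacobian J = [[-3·y, -3·x - 2·y], [2·x·y - 3·y - 1, x^2 - 3·x - 8·y]].
At the point, J = [[6.0000, -5.0000], [-7.0000, 16.0000]] (det J = 61.0000).
Solving J·Δ = −F gives Δ = (-1.7705, 0.4754).
Then the next iterate is (x, y)₁ = (1.2295, -1.5246).

(1.2295, -1.5246)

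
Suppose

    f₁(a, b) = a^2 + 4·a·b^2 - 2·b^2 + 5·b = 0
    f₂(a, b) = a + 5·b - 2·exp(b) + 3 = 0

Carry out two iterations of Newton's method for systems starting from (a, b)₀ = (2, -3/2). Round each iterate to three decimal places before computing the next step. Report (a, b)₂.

At (2, -3/2): F = (10.000, -2.94626).
Jacobian J = [[2·a + 4·b^2, 8·a·b - 4·b + 5], [1, -2·exp(b) + 5]].
At the point, J = [[13.000, -13.000], [1.000, 4.55374]] (det J = 72.19862).
Solving J·Δ = −F gives Δ = (-0.100, 0.669).
Then the next iterate is (a, b)₁ = (1.900, -0.831).
Round to (1.900, -0.831) and repeat: F = (3.32214, -0.12623), J = [[6.56224, -4.30720], [1.000, 4.12877]].
Δ = (-0.419, 0.132), so (a, b)₂ = (1.481, -0.699).

(1.481, -0.699)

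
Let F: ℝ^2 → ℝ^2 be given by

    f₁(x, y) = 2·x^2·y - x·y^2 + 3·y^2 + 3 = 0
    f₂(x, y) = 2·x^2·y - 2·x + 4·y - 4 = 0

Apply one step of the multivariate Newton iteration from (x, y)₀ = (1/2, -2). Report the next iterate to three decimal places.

(-0.349, -0.022)

At (1/2, -2): F = (12.000, -14.000).
Jacobian J = [[4·x·y - y^2, 2·x^2 - 2·x·y + 6·y], [4·x·y - 2, 2·x^2 + 4]].
At the point, J = [[-8.000, -9.500], [-6.000, 4.500]] (det J = -93.000).
Solving J·Δ = −F gives Δ = (-0.849, 1.978).
Then the next iterate is (x, y)₁ = (-0.349, -0.022).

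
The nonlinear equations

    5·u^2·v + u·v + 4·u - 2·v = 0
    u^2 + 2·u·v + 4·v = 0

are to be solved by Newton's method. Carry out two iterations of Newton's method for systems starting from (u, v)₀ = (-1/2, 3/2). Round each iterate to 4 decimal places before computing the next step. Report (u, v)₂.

(-0.3435, 2.0294)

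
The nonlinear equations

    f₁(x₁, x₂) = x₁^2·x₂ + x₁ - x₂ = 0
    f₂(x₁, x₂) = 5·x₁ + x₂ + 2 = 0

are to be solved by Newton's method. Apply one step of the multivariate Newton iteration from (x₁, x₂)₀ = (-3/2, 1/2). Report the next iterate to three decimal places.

(-0.704, 1.519)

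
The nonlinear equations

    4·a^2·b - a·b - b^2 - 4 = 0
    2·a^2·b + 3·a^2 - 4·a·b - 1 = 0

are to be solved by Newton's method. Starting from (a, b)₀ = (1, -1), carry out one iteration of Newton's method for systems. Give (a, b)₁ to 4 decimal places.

(0.7500, 0.2500)

At (1, -1): F = (-8.0000, 4.0000).
Jacobian J = [[8·a·b - b, 4·a^2 - a - 2·b], [4·a·b + 6·a - 4·b, 2·a^2 - 4·a]].
At the point, J = [[-7.0000, 5.0000], [6.0000, -2.0000]] (det J = -16.0000).
Solving J·Δ = −F gives Δ = (-0.2500, 1.2500).
Then the next iterate is (a, b)₁ = (0.7500, 0.2500).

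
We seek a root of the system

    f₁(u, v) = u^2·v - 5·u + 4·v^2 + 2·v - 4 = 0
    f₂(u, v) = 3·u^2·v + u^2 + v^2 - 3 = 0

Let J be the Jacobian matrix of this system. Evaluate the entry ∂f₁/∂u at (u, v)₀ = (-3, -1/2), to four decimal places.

-2.0000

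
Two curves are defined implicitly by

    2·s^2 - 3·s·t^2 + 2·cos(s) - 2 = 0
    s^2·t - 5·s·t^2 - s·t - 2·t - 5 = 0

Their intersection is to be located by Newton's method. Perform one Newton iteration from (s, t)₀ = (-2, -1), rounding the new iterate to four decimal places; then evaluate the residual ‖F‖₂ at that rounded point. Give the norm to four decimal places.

3.1873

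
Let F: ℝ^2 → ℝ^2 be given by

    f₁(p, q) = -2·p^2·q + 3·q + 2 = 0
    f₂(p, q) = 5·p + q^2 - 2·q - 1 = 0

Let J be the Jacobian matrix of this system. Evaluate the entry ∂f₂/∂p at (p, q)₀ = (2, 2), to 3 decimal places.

5.000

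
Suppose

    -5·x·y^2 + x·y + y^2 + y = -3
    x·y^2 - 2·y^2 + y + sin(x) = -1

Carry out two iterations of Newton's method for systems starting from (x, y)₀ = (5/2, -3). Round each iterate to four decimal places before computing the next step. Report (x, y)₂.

(1.7798, -0.9838)

At (5/2, -3): F = (-111.0000, 3.098472).
Jacobian J = [[-5·y^2 + y, -10·x·y + x + 2·y + 1], [y^2 + cos(x), 2·x·y - 4·y + 1]].
At the point, J = [[-48.0000, 72.5000], [8.198856, -2.0000]] (det J = -498.417088).
Solving J·Δ = −F gives Δ = (-0.0053, 1.5275).
Then the next iterate is (x, y)₁ = (2.4947, -1.4725).
Round to (2.4947, -1.4725) and repeat: F = (-27.023434, 1.202846), J = [[-12.313781, 37.284157], [1.370296, -0.456891]].
Δ = (-0.7149, 0.4887), so (x, y)₂ = (1.7798, -0.9838).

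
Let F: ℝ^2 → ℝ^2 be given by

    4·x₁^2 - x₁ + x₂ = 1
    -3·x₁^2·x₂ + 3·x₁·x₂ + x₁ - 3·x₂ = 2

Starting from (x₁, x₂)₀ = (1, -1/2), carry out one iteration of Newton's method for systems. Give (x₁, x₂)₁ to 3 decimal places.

(0.787, -0.511)

At (1, -1/2): F = (1.500, 0.500).
Jacobian J = [[8·x₁ - 1, 1], [-6·x₁·x₂ + 3·x₂ + 1, -3·x₁^2 + 3·x₁ - 3]].
At the point, J = [[7.000, 1.000], [2.500, -3.000]] (det J = -23.500).
Solving J·Δ = −F gives Δ = (-0.213, -0.011).
Then the next iterate is (x₁, x₂)₁ = (0.787, -0.511).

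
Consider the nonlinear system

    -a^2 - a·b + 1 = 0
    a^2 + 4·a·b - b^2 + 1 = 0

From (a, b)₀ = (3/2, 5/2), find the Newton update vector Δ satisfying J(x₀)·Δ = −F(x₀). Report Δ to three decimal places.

(-0.929, 0.071)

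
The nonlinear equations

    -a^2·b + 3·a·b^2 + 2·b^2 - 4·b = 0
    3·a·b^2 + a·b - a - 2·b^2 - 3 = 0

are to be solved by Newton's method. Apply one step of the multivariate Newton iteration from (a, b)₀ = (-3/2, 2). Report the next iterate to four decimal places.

(-1.0661, 1.0960)

At (-3/2, 2): F = (-22.5000, -30.5000).
Jacobian J = [[-2·a·b + 3·b^2, -a^2 + 6·a·b + 4·b - 4], [3·b^2 + b - 1, 6·a·b + a - 4·b]].
At the point, J = [[18.0000, -16.2500], [13.0000, -27.5000]] (det J = -283.7500).
Solving J·Δ = −F gives Δ = (0.4339, -0.9040).
Then the next iterate is (a, b)₁ = (-1.0661, 1.0960).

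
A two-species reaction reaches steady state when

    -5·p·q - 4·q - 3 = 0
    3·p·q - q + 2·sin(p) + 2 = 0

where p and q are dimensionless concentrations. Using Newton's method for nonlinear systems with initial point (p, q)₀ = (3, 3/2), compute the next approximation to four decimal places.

At (3, 3/2): F = (-31.5000, 14.282240).
Jacobian J = [[-5·q, -5·p - 4], [3·q + 2·cos(p), 3·p - 1]].
At the point, J = [[-7.5000, -19.0000], [2.520015, 8.0000]] (det J = -12.119715).
Solving J·Δ = −F gives Δ = (1.5976, -2.2885).
Then the next iterate is (p, q)₁ = (4.5976, -0.7885).

(4.5976, -0.7885)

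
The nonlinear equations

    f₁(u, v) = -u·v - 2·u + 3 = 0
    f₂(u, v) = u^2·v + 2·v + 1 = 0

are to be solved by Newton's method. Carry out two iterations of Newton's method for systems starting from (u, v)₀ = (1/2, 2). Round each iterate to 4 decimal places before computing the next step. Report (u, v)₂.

At (1/2, 2): F = (1.0000, 5.5000).
Jacobian J = [[-v - 2, -u], [2·u·v, u^2 + 2]].
At the point, J = [[-4.0000, -0.5000], [2.0000, 2.2500]] (det J = -8.0000).
Solving J·Δ = −F gives Δ = (0.6250, -3.0000).
Then the next iterate is (u, v)₁ = (1.1250, -1.0000).
Round to (1.1250, -1.0000) and repeat: F = (1.8750, -2.265625), J = [[-1.0000, -1.1250], [-2.2500, 3.265625]].
Δ = (0.6166, 1.1186), so (u, v)₂ = (1.7416, 0.1186).

(1.7416, 0.1186)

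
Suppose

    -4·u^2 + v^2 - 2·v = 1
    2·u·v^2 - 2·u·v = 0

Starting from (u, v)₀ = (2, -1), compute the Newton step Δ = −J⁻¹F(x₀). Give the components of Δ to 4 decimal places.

(-0.9615, 0.3462)

At (2, -1): F = (-14.0000, 8.0000).
Jacobian J = [[-8·u, 2·v - 2], [2·v^2 - 2·v, 4·u·v - 2·u]].
At the point, J = [[-16.0000, -4.0000], [4.0000, -12.0000]] (det J = 208.0000).
Solving J·Δ = −F gives Δ = (-0.9615, 0.3462).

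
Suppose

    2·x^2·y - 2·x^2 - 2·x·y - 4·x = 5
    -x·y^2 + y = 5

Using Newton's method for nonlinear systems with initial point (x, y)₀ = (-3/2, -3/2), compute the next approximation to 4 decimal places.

At (-3/2, -3/2): F = (-14.7500, -3.1250).
Jacobian J = [[4·x·y - 4·x - 2·y - 4, 2·x^2 - 2·x], [-y^2, -2·x·y + 1]].
At the point, J = [[14.0000, 7.5000], [-2.2500, -3.5000]] (det J = -32.1250).
Solving J·Δ = −F gives Δ = (2.3366, -2.3949).
Then the next iterate is (x, y)₁ = (0.8366, -3.8949).

(0.8366, -3.8949)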